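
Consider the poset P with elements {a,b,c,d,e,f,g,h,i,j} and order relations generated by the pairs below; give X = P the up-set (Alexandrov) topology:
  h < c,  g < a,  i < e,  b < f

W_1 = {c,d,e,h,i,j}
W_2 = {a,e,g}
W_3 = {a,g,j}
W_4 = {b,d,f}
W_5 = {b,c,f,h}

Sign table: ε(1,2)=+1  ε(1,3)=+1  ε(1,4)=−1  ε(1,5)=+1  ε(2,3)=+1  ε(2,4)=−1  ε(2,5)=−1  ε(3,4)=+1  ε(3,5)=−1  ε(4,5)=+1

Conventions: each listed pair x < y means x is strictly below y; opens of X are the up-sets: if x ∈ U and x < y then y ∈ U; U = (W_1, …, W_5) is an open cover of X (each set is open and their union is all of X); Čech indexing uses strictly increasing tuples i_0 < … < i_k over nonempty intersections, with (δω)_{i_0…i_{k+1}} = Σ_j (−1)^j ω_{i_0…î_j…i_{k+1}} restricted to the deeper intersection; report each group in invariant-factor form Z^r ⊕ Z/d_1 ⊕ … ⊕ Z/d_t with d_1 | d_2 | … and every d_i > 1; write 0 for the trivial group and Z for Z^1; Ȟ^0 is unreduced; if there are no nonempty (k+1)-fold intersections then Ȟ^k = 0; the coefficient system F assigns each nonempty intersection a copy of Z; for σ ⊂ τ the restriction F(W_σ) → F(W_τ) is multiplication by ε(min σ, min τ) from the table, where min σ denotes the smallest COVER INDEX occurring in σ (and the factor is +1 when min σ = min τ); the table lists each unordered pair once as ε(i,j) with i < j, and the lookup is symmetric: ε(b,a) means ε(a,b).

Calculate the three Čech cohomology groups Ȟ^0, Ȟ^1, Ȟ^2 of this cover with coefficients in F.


Ȟ^0 ≅ 0,  Ȟ^1 ≅ Z ⊕ Z/2,  Ȟ^2 ≅ 0

cover nerve:
  W12={e} W13={j} W14={d} W15={c,h} W23={a,g} W45={b,f}
C dims 5,6; δ0: rk 5, SNF 1^4·2
Ȟ^0: (5−5)−0=0 ⇒ 0
Ȟ^1: (6−0)−5=1 plus torsion [2] ⇒ Z ⊕ Z/2
Ȟ^2: (0−0)−0=0 ⇒ 0


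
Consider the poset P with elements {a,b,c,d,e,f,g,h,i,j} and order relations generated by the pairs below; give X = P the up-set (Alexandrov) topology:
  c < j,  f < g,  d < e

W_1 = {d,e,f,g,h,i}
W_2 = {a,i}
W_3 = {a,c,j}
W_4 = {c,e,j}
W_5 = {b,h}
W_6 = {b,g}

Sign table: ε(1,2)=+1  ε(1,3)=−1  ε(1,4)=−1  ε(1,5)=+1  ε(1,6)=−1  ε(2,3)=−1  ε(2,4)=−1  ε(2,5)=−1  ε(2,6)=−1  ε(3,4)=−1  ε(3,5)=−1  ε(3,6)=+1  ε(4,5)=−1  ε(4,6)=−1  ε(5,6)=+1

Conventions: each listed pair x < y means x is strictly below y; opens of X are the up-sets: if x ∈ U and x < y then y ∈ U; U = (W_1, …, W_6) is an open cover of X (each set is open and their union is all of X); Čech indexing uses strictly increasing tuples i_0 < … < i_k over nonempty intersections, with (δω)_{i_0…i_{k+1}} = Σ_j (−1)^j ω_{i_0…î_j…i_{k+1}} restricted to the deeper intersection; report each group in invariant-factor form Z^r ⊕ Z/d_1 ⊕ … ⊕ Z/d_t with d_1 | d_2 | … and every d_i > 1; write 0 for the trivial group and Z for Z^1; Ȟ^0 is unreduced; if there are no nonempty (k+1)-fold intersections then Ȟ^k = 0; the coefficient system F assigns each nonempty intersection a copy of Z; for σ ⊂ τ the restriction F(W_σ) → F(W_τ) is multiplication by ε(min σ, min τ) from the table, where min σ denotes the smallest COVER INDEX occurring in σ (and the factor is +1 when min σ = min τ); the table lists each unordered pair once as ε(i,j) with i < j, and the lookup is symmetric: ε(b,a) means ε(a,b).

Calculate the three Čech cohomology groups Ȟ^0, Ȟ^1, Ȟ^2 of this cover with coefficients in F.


intersection data:
  W12={i} W14={e} W15={h} W16={g} W23={a} W34={c,j} W56={b}
C dims 6,7; δ0: rk 6, SNF 1^5·2
Ȟ^0 = (6 − 6) − 0 = 0, so Ȟ^0 ≅ 0
Ȟ^1 = (7 − 0) − 6 = 1 plus torsion [2], so Ȟ^1 ≅ Z ⊕ Z/2
Ȟ^2 = (0 − 0) − 0 = 0, so Ȟ^2 ≅ 0

Ȟ^0 ≅ 0, Ȟ^1 ≅ Z ⊕ Z/2 and Ȟ^2 ≅ 0


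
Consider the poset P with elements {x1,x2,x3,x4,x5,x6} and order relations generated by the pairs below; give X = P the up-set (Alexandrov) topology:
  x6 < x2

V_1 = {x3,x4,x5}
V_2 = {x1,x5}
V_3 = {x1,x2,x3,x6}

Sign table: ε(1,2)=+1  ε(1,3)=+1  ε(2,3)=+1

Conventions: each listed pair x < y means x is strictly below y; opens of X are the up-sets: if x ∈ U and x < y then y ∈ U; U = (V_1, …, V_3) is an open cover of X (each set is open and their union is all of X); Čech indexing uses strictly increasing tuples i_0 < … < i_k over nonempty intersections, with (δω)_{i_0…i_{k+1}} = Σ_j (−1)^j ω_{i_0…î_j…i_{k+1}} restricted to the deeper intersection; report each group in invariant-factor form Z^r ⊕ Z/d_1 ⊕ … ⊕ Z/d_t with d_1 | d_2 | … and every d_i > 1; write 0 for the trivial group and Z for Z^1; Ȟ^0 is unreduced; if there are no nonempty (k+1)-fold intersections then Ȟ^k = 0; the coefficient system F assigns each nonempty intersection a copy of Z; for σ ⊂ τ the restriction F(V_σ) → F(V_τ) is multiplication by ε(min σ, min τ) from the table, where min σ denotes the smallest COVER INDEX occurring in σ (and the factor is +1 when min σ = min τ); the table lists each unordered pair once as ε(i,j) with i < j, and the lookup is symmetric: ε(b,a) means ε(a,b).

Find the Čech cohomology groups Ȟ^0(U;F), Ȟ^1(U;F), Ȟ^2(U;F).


nerve simplices:
  V12={x5} V13={x3} V23={x1}
C dims 3,3; δ0: rk 2, SNF 1^2
degree 0: 3−2−0 = 1 → Ȟ^0 ≅ Z
degree 1: 3−0−2 = 1 → Ȟ^1 ≅ Z
degree 2: 0−0−0 = 0 → Ȟ^2 ≅ 0

Ȟ^0 ≅ Z, Ȟ^1 ≅ Z and Ȟ^2 ≅ 0


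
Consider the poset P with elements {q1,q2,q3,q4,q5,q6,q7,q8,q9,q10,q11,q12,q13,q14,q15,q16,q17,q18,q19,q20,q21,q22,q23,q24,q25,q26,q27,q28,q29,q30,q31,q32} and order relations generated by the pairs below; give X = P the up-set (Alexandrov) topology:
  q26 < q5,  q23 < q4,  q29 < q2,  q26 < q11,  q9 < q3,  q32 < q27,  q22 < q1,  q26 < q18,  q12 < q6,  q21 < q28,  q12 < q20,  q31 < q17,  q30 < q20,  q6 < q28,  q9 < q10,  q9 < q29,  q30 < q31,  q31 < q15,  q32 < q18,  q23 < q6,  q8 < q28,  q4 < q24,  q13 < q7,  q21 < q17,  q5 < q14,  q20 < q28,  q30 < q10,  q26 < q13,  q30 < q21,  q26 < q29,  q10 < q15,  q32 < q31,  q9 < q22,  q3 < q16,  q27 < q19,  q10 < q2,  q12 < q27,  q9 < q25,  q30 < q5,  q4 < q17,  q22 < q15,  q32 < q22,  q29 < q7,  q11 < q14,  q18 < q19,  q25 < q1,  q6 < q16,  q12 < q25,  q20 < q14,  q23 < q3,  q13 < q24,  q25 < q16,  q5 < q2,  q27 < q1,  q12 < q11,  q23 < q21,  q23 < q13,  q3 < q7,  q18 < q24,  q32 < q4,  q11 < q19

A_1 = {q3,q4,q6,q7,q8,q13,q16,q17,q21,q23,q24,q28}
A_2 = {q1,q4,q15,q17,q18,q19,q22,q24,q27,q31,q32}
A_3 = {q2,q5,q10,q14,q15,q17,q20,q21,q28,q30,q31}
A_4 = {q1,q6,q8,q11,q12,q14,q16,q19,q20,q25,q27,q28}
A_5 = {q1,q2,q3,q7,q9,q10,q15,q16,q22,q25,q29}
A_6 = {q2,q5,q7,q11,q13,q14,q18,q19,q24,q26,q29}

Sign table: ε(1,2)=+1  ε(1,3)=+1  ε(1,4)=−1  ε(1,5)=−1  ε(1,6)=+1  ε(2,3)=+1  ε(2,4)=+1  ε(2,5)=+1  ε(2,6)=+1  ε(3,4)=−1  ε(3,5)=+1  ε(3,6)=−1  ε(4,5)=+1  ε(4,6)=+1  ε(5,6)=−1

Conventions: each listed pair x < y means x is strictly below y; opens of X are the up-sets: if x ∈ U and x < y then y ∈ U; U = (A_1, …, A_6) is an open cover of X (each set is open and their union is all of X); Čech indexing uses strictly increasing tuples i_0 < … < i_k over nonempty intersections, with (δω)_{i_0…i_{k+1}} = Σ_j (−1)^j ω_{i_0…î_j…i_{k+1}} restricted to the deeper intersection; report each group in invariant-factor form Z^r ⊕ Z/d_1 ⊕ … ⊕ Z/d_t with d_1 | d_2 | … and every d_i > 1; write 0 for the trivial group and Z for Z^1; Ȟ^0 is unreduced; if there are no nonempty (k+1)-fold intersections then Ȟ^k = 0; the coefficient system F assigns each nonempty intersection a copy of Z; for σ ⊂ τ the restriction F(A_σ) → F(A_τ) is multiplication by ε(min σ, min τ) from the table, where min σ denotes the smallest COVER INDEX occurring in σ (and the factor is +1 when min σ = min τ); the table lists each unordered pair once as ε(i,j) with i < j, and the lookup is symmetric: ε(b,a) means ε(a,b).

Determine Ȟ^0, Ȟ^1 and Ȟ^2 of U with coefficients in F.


Ȟ^0(U;F) ≅ 0, Ȟ^1(U;F) ≅ Z/2 and Ȟ^2(U;F) ≅ Z

nerve simplices:
  A12={q4,q17,q24} A13={q17,q21,q28} A14={q6,q8,q16,q28} A15={q3,q7,q16} A16={q7,q13,q24} A23={q15,q17,q31} A24={q1,q19,q27} A25={q1,q15,q22} A26={q18,q19,q24} A34={q14,q20,q28} A35={q2,q10,q15} A36={q2,q5,q14} A45={q1,q16,q25} A46={q11,q14,q19} A56={q2,q7,q29}
  A123={q17} A126={q24} A134={q28} A145={q16} A156={q7} A235={q15} A245={q1} A246={q19} A346={q14} A356={q2}
C dims 6,15,10; δ0: rk 6, SNF 1^5·2; δ1: rk 9, SNF 1^9
degree 0: 6−6−0 = 0 → Ȟ^0 ≅ 0
degree 1: 15−9−6 = 0 plus torsion [2] → Ȟ^1 ≅ Z/2
degree 2: 10−0−9 = 1 → Ȟ^2 ≅ Z


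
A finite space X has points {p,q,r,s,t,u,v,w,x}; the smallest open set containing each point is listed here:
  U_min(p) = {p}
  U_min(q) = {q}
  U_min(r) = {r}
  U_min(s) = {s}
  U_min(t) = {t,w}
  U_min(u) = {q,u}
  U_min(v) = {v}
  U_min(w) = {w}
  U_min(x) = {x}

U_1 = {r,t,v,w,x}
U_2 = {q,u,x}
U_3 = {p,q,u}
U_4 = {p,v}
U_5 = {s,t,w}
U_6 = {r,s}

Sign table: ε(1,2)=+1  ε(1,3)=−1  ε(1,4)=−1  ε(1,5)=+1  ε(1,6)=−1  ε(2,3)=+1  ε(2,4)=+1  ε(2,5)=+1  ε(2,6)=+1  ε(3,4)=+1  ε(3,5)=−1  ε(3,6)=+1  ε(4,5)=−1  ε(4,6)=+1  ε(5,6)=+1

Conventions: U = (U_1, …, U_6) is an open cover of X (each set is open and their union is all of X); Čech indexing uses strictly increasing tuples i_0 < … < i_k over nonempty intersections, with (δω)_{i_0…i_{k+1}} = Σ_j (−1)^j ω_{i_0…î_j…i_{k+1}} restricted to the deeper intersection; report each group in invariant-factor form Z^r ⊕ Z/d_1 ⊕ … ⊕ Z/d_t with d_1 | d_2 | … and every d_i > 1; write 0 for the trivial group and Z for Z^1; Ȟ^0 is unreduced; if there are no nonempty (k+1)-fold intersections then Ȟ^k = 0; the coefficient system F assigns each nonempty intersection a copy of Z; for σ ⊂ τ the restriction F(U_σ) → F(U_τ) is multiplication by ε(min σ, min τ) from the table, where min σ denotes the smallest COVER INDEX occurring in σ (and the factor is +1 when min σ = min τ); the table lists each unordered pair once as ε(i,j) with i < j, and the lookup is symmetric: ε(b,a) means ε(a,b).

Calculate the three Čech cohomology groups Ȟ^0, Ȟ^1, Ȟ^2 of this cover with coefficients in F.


Ȟ^0(U;F) ≅ 0, Ȟ^1(U;F) ≅ Z ⊕ Z/2, Ȟ^2(U;F) ≅ 0

cover nerve:
  U12={x} U14={v} U15={t,w} U16={r} U23={q,u} U34={p} U56={s}
C dims 6,7; δ0: rk 6, SNF 1^5·2
Ȟ^0: (6−6)−0=0 ⇒ 0
Ȟ^1: (7−0)−6=1 plus torsion [2] ⇒ Z ⊕ Z/2
Ȟ^2: (0−0)−0=0 ⇒ 0


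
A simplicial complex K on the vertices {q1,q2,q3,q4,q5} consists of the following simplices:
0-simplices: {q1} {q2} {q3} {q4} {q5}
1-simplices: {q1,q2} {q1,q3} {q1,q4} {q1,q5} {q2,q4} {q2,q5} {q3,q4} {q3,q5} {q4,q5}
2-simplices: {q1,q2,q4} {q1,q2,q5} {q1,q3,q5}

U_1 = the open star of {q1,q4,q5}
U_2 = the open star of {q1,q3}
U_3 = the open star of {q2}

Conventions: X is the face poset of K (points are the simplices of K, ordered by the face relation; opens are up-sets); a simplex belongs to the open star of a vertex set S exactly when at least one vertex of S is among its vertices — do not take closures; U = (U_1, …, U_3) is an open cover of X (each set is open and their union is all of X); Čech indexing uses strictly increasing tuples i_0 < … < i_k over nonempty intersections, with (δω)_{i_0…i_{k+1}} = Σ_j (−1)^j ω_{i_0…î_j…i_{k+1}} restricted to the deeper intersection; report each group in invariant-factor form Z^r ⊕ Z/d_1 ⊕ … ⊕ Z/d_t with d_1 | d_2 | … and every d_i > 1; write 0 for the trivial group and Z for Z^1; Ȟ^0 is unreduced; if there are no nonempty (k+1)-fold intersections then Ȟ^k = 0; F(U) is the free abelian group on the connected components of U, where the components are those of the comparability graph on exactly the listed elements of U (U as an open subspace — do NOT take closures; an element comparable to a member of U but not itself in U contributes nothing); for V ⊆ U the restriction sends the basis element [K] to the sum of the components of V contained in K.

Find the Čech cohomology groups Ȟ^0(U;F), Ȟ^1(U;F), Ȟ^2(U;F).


Ȟ^0(U;F) ≅ Z; Ȟ^1(U;F) ≅ Z; Ȟ^2(U;F) ≅ 0

nonempty intersections:
  U1={{q1},{q4},{q5},{q1,q2},{q1,q3},{q1,q4},{q1,q5},{q2,q4},{q2,q5},{q3,q4},{q3,q5},{q4,q5},{q1,q2,q4},{q1,q2,q5},{q1,q3,q5}} U2={{q1},{q3},{q1,q2},{q1,q3},{q1,q4},{q1,q5},{q3,q4},{q3,q5},{q1,q2,q4},{q1,q2,q5},{q1,q3,q5}} U3={{q2},{q1,q2},{q2,q4},{q2,q5},{q1,q2,q4},{q1,q2,q5}}
  U12={{q1},{q1,q2},{q1,q3},{q1,q4},{q1,q5},{q3,q4},{q3,q5},{q1,q2,q4},{q1,q2,q5},{q1,q3,q5}} U13={{q1,q2},{q2,q4},{q2,q5},{q1,q2,q4},{q1,q2,q5}} U23={{q1,q2},{q1,q2,q4},{q1,q2,q5}}
  U123={{q1,q2},{q1,q2,q4},{q1,q2,q5}}
components per intersection:
  U1: {{q1},{q4},{q5},{q1,q2},{q1,q3},{q1,q4},{q1,q5},{q2,q4},{q2,q5},{q3,q4},{q3,q5},{q4,q5},{q1,q2,q4},{q1,q2,q5},{q1,q3,q5}}
  U2: {{q1},{q3},{q1,q2},{q1,q3},{q1,q4},{q1,q5},{q3,q4},{q3,q5},{q1,q2,q4},{q1,q2,q5},{q1,q3,q5}}
  U3: {{q2},{q1,q2},{q2,q4},{q2,q5},{q1,q2,q4},{q1,q2,q5}}
  U12: {{q1},{q1,q2},{q1,q3},{q1,q4},{q1,q5},{q3,q5},{q1,q2,q4},{q1,q2,q5},{q1,q3,q5}} {{q3,q4}}
  U13: {{q1,q2},{q2,q4},{q2,q5},{q1,q2,q4},{q1,q2,q5}}
  U23: {{q1,q2},{q1,q2,q4},{q1,q2,q5}}
  U123: {{q1,q2},{q1,q2,q4},{q1,q2,q5}}
C dims 3,4,1; δ0: rk 2, SNF 1^2; δ1: rk 1, SNF 1^1
Ȟ^0: (3−2)−0=1 ⇒ Z
Ȟ^1: (4−1)−2=1 ⇒ Z
Ȟ^2: (1−0)−1=0 ⇒ 0


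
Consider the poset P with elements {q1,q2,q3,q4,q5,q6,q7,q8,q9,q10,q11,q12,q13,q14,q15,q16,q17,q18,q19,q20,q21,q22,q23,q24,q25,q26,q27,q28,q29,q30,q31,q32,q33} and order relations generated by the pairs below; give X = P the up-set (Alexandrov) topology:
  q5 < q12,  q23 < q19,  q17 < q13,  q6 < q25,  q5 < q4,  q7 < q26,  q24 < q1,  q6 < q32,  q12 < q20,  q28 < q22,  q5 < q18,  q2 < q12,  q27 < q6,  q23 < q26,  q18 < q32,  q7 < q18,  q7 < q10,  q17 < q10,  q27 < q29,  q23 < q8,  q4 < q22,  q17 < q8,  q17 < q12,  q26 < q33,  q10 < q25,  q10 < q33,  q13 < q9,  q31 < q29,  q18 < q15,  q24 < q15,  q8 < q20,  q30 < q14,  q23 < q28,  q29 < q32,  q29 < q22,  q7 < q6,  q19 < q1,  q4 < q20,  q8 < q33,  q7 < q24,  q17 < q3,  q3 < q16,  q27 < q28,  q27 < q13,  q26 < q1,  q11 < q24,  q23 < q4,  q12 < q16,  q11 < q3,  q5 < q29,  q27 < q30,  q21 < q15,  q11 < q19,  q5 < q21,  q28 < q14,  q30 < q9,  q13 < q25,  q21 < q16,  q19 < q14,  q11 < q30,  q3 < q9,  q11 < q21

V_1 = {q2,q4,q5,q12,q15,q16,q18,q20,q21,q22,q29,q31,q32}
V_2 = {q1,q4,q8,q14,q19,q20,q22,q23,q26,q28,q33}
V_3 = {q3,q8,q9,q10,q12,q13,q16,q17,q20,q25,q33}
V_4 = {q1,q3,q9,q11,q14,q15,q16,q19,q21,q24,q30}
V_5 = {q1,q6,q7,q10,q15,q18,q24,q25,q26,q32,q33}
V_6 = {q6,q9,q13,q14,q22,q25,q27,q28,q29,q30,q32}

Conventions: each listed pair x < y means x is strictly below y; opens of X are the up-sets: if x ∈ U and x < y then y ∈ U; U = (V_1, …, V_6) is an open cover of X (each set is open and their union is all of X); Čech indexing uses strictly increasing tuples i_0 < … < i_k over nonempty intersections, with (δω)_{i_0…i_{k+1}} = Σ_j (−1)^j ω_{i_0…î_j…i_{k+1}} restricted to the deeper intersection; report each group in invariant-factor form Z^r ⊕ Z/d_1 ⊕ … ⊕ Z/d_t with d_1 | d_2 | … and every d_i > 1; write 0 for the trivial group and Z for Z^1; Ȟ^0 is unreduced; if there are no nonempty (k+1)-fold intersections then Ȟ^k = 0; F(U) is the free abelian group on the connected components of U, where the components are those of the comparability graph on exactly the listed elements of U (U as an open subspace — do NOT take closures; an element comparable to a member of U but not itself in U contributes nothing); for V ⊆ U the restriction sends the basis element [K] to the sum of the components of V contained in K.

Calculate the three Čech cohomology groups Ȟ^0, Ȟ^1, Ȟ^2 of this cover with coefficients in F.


Ȟ^0(U;F) ≅ Z,  Ȟ^1(U;F) ≅ 0,  Ȟ^2(U;F) ≅ Z/2

nonempty overlaps:
  V12={q4,q20,q22} V13={q12,q16,q20} V14={q15,q16,q21} V15={q15,q18,q32} V16={q22,q29,q32} V23={q8,q20,q33} V24={q1,q14,q19} V25={q1,q26,q33} V26={q14,q22,q28} V34={q3,q9,q16} V35={q10,q25,q33} V36={q9,q13,q25} V45={q1,q15,q24} V46={q9,q14,q30} V56={q6,q25,q32}
  V123={q20} V126={q22} V134={q16} V145={q15} V156={q32} V235={q33} V245={q1} V246={q14} V346={q9} V356={q25}
components per intersection:
  V1: {q2,q4,q5,q12,q15,q16,q18,q20,q21,q22,q29,q31,q32}
  V2: {q1,q4,q8,q14,q19,q20,q22,q23,q26,q28,q33}
  V3: {q3,q8,q9,q10,q12,q13,q16,q17,q20,q25,q33}
  V4: {q1,q3,q9,q11,q14,q15,q16,q19,q21,q24,q30}
  V5: {q1,q6,q7,q10,q15,q18,q24,q25,q26,q32,q33}
  V6: {q6,q9,q13,q14,q22,q25,q27,q28,q29,q30,q32}
  V12: {q4,q20,q22}
  V13: {q12,q16,q20}
  V14: {q15,q16,q21}
  V15: {q15,q18,q32}
  V16: {q22,q29,q32}
  V23: {q8,q20,q33}
  V24: {q1,q14,q19}
  V25: {q1,q26,q33}
  V26: {q14,q22,q28}
  V34: {q3,q9,q16}
  V35: {q10,q25,q33}
  V36: {q9,q13,q25}
  V45: {q1,q15,q24}
  V46: {q9,q14,q30}
  V56: {q6,q25,q32}
  V123: {q20}
  V126: {q22}
  V134: {q16}
  V145: {q15}
  V156: {q32}
  V235: {q33}
  V245: {q1}
  V246: {q14}
  V346: {q9}
  V356: {q25}
C dims 6,15,10; δ0: rk 5, SNF 1^5; δ1: rk 10, SNF 1^9·2
degree 0: 6−5−0 = 1 → Ȟ^0 ≅ Z
degree 1: 15−10−5 = 0 → Ȟ^1 ≅ 0
degree 2: 10−0−10 = 0 plus torsion [2] → Ȟ^2 ≅ Z/2


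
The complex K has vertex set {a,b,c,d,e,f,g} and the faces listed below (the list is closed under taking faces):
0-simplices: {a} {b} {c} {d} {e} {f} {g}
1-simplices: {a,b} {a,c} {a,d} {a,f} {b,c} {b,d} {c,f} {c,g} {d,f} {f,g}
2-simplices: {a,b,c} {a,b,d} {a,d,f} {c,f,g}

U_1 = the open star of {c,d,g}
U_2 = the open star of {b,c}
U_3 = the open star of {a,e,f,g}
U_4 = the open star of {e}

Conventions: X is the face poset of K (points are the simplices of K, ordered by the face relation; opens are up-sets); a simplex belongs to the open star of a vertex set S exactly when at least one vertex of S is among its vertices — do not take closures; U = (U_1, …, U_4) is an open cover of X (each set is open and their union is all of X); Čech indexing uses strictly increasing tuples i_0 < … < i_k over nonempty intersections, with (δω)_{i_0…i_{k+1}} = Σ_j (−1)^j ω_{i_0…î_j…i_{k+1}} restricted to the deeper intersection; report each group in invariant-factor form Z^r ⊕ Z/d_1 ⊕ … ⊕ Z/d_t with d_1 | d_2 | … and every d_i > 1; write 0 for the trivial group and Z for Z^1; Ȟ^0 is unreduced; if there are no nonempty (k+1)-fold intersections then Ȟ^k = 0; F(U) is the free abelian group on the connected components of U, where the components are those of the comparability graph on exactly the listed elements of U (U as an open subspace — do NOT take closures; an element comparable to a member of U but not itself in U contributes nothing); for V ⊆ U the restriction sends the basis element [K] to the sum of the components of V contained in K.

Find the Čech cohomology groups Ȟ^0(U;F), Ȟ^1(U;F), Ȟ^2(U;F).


Ȟ^0(U;F) ≅ Z^2; Ȟ^1(U;F) ≅ Z; Ȟ^2(U;F) ≅ 0

nerve simplices:
  U1={{c},{d},{g},{a,c},{a,d},{b,c},{b,d},{c,f},{c,g},{d,f},{f,g},{a,b,c},{a,b,d},{a,d,f},{c,f,g}} U2={{b},{c},{a,b},{a,c},{b,c},{b,d},{c,f},{c,g},{a,b,c},{a,b,d},{c,f,g}} U3={{a},{e},{f},{g},{a,b},{a,c},{a,d},{a,f},{c,f},{c,g},{d,f},{f,g},{a,b,c},{a,b,d},{a,d,f},{c,f,g}} U4={{e}}
  U12={{c},{a,c},{b,c},{b,d},{c,f},{c,g},{a,b,c},{a,b,d},{c,f,g}} U13={{g},{a,c},{a,d},{c,f},{c,g},{d,f},{f,g},{a,b,c},{a,b,d},{a,d,f},{c,f,g}} U23={{a,b},{a,c},{c,f},{c,g},{a,b,c},{a,b,d},{c,f,g}} U34={{e}}
  U123={{a,c},{c,f},{c,g},{a,b,c},{a,b,d},{c,f,g}}
components per intersection:
  U1: {{c},{g},{a,c},{b,c},{c,f},{c,g},{f,g},{a,b,c},{c,f,g}} {{d},{a,d},{b,d},{d,f},{a,b,d},{a,d,f}}
  U2: {{b},{c},{a,b},{a,c},{b,c},{b,d},{c,f},{c,g},{a,b,c},{a,b,d},{c,f,g}}
  U3: {{a},{f},{g},{a,b},{a,c},{a,d},{a,f},{c,f},{c,g},{d,f},{f,g},{a,b,c},{a,b,d},{a,d,f},{c,f,g}} {{e}}
  U4: {{e}}
  U12: {{c},{a,c},{b,c},{c,f},{c,g},{a,b,c},{c,f,g}} {{b,d},{a,b,d}}
  U13: {{g},{c,f},{c,g},{f,g},{c,f,g}} {{a,c},{a,b,c}} {{a,d},{d,f},{a,b,d},{a,d,f}}
  U23: {{a,b},{a,c},{a,b,c},{a,b,d}} {{c,f},{c,g},{c,f,g}}
  U34: {{e}}
  U123: {{a,c},{a,b,c}} {{c,f},{c,g},{c,f,g}} {{a,b,d}}
C dims 6,8,3; δ0: rk 4, SNF 1^4; δ1: rk 3, SNF 1^3
degree 0: 6−4−0 = 2 → Ȟ^0 ≅ Z^2
degree 1: 8−3−4 = 1 → Ȟ^1 ≅ Z
degree 2: 3−0−3 = 0 → Ȟ^2 ≅ 0


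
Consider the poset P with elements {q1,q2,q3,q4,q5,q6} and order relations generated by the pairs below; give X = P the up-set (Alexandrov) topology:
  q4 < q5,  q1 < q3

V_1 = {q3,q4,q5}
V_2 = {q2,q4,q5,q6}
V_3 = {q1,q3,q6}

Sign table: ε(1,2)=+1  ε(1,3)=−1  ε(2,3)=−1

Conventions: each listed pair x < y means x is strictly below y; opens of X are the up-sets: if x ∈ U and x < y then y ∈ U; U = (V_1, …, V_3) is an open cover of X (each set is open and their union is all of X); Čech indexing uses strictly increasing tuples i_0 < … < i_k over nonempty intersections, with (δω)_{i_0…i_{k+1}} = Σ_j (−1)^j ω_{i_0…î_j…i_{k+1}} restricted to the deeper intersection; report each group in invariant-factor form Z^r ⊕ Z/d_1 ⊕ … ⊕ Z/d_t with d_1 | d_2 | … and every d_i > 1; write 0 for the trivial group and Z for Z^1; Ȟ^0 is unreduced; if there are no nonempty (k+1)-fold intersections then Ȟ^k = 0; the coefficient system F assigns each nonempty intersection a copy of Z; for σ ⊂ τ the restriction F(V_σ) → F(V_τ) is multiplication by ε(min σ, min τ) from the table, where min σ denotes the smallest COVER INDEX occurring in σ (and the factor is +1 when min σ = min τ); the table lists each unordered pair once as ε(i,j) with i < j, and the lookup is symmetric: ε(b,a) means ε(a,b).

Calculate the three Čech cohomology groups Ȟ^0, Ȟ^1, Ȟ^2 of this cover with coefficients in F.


intersection data:
  V12={q4,q5} V13={q3} V23={q6}
C dims 3,3; δ0: rk 2, SNF 1^2
Ȟ^0 = (3 − 2) − 0 = 1, so Ȟ^0 ≅ Z
Ȟ^1 = (3 − 0) − 2 = 1, so Ȟ^1 ≅ Z
Ȟ^2 = (0 − 0) − 0 = 0, so Ȟ^2 ≅ 0

Ȟ^0 = Z; Ȟ^1 = Z; Ȟ^2 = 0


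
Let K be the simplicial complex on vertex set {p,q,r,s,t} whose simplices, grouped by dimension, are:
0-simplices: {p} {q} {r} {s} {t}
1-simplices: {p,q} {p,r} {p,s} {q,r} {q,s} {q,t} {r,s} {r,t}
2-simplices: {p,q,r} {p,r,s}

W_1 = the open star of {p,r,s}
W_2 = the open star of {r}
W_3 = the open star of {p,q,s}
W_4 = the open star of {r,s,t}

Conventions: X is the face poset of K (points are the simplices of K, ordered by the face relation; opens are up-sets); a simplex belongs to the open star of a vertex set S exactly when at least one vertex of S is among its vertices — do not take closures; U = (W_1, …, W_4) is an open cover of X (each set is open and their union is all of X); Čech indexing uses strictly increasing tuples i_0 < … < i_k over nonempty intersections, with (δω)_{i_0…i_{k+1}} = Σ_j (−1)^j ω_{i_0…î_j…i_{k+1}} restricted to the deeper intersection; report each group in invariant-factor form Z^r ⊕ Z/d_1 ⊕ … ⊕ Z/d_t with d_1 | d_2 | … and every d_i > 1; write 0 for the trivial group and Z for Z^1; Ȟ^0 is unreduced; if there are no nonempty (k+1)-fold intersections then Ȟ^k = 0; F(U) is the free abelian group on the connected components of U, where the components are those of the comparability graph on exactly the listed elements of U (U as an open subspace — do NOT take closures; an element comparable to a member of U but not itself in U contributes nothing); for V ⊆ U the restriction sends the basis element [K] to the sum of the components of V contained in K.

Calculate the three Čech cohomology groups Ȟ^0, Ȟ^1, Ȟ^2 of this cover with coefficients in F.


Ȟ^0(U;F) ≅ Z, Ȟ^1(U;F) ≅ Z and Ȟ^2(U;F) ≅ 0

nerve of the cover:
  W1={{p},{r},{s},{p,q},{p,r},{p,s},{q,r},{q,s},{r,s},{r,t},{p,q,r},{p,r,s}} W2={{r},{p,r},{q,r},{r,s},{r,t},{p,q,r},{p,r,s}} W3={{p},{q},{s},{p,q},{p,r},{p,s},{q,r},{q,s},{q,t},{r,s},{p,q,r},{p,r,s}} W4={{r},{s},{t},{p,r},{p,s},{q,r},{q,s},{q,t},{r,s},{r,t},{p,q,r},{p,r,s}}
  W12={{r},{p,r},{q,r},{r,s},{r,t},{p,q,r},{p,r,s}} W13={{p},{s},{p,q},{p,r},{p,s},{q,r},{q,s},{r,s},{p,q,r},{p,r,s}} W14={{r},{s},{p,r},{p,s},{q,r},{q,s},{r,s},{r,t},{p,q,r},{p,r,s}} W23={{p,r},{q,r},{r,s},{p,q,r},{p,r,s}} W24={{r},{p,r},{q,r},{r,s},{r,t},{p,q,r},{p,r,s}} W34={{s},{p,r},{p,s},{q,r},{q,s},{q,t},{r,s},{p,q,r},{p,r,s}}
  W123={{p,r},{q,r},{r,s},{p,q,r},{p,r,s}} W124={{r},{p,r},{q,r},{r,s},{r,t},{p,q,r},{p,r,s}} W134={{s},{p,r},{p,s},{q,r},{q,s},{r,s},{p,q,r},{p,r,s}} W234={{p,r},{q,r},{r,s},{p,q,r},{p,r,s}}
  W1234={{p,r},{q,r},{r,s},{p,q,r},{p,r,s}}
components per intersection:
  W1: {{p},{r},{s},{p,q},{p,r},{p,s},{q,r},{q,s},{r,s},{r,t},{p,q,r},{p,r,s}}
  W2: {{r},{p,r},{q,r},{r,s},{r,t},{p,q,r},{p,r,s}}
  W3: {{p},{q},{s},{p,q},{p,r},{p,s},{q,r},{q,s},{q,t},{r,s},{p,q,r},{p,r,s}}
  W4: {{r},{s},{t},{p,r},{p,s},{q,r},{q,s},{q,t},{r,s},{r,t},{p,q,r},{p,r,s}}
  W12: {{r},{p,r},{q,r},{r,s},{r,t},{p,q,r},{p,r,s}}
  W13: {{p},{s},{p,q},{p,r},{p,s},{q,r},{q,s},{r,s},{p,q,r},{p,r,s}}
  W14: {{r},{s},{p,r},{p,s},{q,r},{q,s},{r,s},{r,t},{p,q,r},{p,r,s}}
  W23: {{p,r},{q,r},{r,s},{p,q,r},{p,r,s}}
  W24: {{r},{p,r},{q,r},{r,s},{r,t},{p,q,r},{p,r,s}}
  W34: {{s},{p,r},{p,s},{q,r},{q,s},{r,s},{p,q,r},{p,r,s}} {{q,t}}
  W123: {{p,r},{q,r},{r,s},{p,q,r},{p,r,s}}
  W124: {{r},{p,r},{q,r},{r,s},{r,t},{p,q,r},{p,r,s}}
  W134: {{s},{p,r},{p,s},{q,r},{q,s},{r,s},{p,q,r},{p,r,s}}
  W234: {{p,r},{q,r},{r,s},{p,q,r},{p,r,s}}
  W1234: {{p,r},{q,r},{r,s},{p,q,r},{p,r,s}}
C dims 4,7,4,1; δ0: rk 3, SNF 1^3; δ1: rk 3, SNF 1^3; δ2: rk 1, SNF 1^1
Ȟ^0 = (4 − 3) − 0 = 1, so Ȟ^0 ≅ Z
Ȟ^1 = (7 − 3) − 3 = 1, so Ȟ^1 ≅ Z
Ȟ^2 = (4 − 1) − 3 = 0, so Ȟ^2 ≅ 0


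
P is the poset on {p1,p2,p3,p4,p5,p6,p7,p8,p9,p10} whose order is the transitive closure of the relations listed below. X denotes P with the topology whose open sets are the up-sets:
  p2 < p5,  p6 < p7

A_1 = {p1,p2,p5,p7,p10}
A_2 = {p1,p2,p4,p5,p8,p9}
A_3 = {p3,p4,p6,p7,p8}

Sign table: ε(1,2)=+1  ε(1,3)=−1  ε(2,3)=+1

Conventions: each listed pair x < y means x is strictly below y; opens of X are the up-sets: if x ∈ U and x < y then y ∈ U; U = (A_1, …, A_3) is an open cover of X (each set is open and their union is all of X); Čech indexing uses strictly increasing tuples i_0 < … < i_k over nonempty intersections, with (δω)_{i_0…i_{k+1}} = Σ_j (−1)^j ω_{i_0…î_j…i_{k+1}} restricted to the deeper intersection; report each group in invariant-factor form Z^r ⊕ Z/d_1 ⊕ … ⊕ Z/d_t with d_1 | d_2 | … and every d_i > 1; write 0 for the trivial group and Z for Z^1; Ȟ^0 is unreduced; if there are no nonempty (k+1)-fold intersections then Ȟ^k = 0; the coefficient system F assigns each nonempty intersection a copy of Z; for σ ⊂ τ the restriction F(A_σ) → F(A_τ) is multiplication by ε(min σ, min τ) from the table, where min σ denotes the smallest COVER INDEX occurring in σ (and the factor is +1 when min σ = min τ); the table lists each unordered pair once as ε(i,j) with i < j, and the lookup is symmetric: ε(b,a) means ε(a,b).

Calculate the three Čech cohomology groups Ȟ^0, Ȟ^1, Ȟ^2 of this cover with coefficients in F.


Ȟ^0(U;F) ≅ 0, Ȟ^1(U;F) ≅ Z/2 and Ȟ^2(U;F) ≅ 0

nerve simplices:
  A12={p1,p2,p5} A13={p7} A23={p4,p8}
C dims 3,3; δ0: rk 3, SNF 1^2·2
degree 0: 3−3−0 = 0 → Ȟ^0 ≅ 0
degree 1: 3−0−3 = 0 plus torsion [2] → Ȟ^1 ≅ Z/2
degree 2: 0−0−0 = 0 → Ȟ^2 ≅ 0


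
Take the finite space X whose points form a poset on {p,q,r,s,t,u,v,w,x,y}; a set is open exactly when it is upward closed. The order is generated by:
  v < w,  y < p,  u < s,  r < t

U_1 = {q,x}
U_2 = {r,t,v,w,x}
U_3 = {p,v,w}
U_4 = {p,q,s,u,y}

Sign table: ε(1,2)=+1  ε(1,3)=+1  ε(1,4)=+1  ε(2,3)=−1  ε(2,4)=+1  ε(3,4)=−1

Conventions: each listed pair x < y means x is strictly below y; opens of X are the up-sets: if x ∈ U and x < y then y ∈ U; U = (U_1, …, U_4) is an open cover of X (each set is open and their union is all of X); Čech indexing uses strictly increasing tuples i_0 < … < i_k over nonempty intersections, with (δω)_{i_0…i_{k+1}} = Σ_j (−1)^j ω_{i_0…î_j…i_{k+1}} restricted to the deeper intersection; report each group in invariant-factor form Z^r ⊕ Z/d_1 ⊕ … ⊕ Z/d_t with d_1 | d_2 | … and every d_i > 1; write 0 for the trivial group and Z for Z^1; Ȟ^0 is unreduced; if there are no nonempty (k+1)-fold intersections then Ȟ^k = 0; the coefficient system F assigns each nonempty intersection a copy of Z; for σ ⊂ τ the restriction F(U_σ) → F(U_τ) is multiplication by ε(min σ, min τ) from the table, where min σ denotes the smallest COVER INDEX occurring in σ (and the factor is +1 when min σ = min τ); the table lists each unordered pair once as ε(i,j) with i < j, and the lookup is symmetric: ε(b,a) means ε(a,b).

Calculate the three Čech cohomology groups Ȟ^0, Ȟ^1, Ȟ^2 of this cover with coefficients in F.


cover nerve:
  U12={x} U14={q} U23={v,w} U34={p}
C dims 4,4; δ0: rk 3, SNF 1^3
Ȟ^0: (4−3)−0=1 ⇒ Z
Ȟ^1: (4−0)−3=1 ⇒ Z
Ȟ^2: (0−0)−0=0 ⇒ 0

Ȟ^0(U;F) ≅ Z, Ȟ^1(U;F) ≅ Z and Ȟ^2(U;F) ≅ 0


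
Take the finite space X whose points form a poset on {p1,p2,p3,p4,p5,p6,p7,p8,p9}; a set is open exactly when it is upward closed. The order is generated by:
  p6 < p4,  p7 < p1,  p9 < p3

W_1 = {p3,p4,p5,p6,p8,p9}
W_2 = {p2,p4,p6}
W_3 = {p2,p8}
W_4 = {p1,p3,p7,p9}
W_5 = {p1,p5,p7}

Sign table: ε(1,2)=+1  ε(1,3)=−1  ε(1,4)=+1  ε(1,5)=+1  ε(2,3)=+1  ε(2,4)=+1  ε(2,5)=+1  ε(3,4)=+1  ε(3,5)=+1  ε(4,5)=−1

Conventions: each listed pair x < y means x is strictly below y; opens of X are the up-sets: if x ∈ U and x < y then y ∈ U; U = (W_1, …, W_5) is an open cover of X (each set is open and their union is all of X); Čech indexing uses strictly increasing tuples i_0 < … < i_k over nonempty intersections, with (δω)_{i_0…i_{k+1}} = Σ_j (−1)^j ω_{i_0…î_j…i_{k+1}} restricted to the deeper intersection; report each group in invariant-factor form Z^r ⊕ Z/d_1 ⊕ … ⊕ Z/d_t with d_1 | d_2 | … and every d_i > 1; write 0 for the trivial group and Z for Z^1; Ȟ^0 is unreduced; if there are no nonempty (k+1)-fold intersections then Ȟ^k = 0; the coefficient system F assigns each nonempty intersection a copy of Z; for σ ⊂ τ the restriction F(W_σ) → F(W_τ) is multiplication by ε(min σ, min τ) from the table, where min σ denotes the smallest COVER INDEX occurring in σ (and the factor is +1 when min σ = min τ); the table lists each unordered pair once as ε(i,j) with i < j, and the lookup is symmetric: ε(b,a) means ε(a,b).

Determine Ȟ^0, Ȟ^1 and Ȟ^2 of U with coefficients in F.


Ȟ^0 = 0,  Ȟ^1 = Z ⊕ Z/2,  Ȟ^2 = 0

intersection data:
  W12={p4,p6} W13={p8} W14={p3,p9} W15={p5} W23={p2} W45={p1,p7}
C dims 5,6; δ0: rk 5, SNF 1^4·2
Ȟ^0 = (5 − 5) − 0 = 0, so Ȟ^0 ≅ 0
Ȟ^1 = (6 − 0) − 5 = 1 plus torsion [2], so Ȟ^1 ≅ Z ⊕ Z/2
Ȟ^2 = (0 − 0) − 0 = 0, so Ȟ^2 ≅ 0


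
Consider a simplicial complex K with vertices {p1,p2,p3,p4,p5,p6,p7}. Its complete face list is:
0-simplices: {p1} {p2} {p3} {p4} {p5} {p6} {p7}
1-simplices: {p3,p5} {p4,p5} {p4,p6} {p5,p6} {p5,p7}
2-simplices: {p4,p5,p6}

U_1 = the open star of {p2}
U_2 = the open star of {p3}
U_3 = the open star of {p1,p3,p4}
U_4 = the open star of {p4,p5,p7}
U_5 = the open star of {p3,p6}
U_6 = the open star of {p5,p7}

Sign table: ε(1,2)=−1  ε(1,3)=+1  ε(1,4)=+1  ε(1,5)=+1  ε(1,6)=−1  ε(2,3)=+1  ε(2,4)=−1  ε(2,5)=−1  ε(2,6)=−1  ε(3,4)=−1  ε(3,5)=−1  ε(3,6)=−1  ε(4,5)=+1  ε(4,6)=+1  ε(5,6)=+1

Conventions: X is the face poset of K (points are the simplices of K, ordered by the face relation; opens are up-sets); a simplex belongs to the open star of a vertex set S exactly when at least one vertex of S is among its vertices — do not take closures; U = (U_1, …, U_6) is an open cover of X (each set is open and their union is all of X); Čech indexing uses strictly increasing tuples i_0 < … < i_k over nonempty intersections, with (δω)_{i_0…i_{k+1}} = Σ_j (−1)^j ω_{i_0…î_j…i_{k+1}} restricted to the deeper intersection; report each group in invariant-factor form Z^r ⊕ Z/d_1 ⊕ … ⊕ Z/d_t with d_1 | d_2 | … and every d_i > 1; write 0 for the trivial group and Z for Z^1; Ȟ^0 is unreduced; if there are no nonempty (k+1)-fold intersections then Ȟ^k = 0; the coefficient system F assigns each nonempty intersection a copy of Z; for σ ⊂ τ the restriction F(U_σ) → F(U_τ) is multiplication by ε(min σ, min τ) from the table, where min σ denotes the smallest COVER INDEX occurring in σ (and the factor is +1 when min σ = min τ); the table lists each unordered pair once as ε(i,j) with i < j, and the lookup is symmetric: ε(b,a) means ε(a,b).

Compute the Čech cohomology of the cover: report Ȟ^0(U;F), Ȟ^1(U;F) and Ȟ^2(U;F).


Ȟ^0 = Z^2,  Ȟ^1 = 0,  Ȟ^2 = 0

intersection data:
  U1={{p2}} U2={{p3},{p3,p5}} U3={{p1},{p3},{p4},{p3,p5},{p4,p5},{p4,p6},{p4,p5,p6}} U4={{p4},{p5},{p7},{p3,p5},{p4,p5},{p4,p6},{p5,p6},{p5,p7},{p4,p5,p6}} U5={{p3},{p6},{p3,p5},{p4,p6},{p5,p6},{p4,p5,p6}} U6={{p5},{p7},{p3,p5},{p4,p5},{p5,p6},{p5,p7},{p4,p5,p6}}
  U23={{p3},{p3,p5}} U24={{p3,p5}} U25={{p3},{p3,p5}} U26={{p3,p5}} U34={{p4},{p3,p5},{p4,p5},{p4,p6},{p4,p5,p6}} U35={{p3},{p3,p5},{p4,p6},{p4,p5,p6}} U36={{p3,p5},{p4,p5},{p4,p5,p6}} U45={{p3,p5},{p4,p6},{p5,p6},{p4,p5,p6}} U46={{p5},{p7},{p3,p5},{p4,p5},{p5,p6},{p5,p7},{p4,p5,p6}} U56={{p3,p5},{p5,p6},{p4,p5,p6}}
  U234={{p3,p5}} U235={{p3},{p3,p5}} U236={{p3,p5}} U245={{p3,p5}} U246={{p3,p5}} U256={{p3,p5}} U345={{p3,p5},{p4,p6},{p4,p5,p6}} U346={{p3,p5},{p4,p5},{p4,p5,p6}} U356={{p3,p5},{p4,p5,p6}} U456={{p3,p5},{p5,p6},{p4,p5,p6}}
  U2345={{p3,p5}} U2346={{p3,p5}} U2356={{p3,p5}} U2456={{p3,p5}} U3456={{p3,p5},{p4,p5,p6}}
  U23456={{p3,p5}}
C dims 6,10,10,5; δ0: rk 4, SNF 1^4; δ1: rk 6, SNF 1^6; δ2: rk 4, SNF 1^4
Ȟ^0 = (6 − 4) − 0 = 2, so Ȟ^0 ≅ Z^2
Ȟ^1 = (10 − 6) − 4 = 0, so Ȟ^1 ≅ 0
Ȟ^2 = (10 − 4) − 6 = 0, so Ȟ^2 ≅ 0


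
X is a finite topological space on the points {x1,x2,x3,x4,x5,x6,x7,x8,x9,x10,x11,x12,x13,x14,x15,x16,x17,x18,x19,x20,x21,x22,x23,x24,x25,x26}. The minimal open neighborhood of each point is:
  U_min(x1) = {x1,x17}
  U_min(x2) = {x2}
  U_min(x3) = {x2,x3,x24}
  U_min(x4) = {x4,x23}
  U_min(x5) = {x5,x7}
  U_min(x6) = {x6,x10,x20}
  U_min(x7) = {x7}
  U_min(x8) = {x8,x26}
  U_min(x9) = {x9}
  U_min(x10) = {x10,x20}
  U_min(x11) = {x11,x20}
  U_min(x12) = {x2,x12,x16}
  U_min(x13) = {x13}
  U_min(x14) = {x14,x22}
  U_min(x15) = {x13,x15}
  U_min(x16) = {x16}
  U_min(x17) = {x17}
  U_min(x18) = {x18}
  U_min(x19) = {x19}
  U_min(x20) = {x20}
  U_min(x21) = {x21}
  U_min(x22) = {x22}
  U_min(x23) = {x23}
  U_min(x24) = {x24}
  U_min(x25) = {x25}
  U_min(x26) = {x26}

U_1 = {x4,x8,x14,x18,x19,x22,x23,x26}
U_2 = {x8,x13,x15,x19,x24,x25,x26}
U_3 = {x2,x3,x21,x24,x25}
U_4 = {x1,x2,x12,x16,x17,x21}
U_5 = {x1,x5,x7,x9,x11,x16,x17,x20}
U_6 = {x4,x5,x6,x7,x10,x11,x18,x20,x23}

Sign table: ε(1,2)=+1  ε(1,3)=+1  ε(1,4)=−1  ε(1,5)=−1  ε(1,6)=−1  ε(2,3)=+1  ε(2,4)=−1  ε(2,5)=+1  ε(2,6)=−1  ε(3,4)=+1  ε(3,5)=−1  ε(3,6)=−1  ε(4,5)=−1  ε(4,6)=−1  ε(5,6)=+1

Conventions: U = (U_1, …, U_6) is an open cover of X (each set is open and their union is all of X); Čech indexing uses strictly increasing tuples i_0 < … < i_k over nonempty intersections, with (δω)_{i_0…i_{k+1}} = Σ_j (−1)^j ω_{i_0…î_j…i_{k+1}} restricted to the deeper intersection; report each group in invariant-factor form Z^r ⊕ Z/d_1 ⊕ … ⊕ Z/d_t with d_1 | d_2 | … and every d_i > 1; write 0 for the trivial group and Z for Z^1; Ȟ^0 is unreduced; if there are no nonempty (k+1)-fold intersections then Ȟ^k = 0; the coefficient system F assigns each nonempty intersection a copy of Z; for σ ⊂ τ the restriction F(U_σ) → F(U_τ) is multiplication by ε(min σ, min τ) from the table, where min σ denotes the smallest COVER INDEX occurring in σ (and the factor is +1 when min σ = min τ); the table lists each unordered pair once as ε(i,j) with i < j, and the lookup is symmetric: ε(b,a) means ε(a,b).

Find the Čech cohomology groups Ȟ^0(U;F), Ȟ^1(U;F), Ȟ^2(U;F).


Ȟ^0 ≅ Z, Ȟ^1 ≅ Z, Ȟ^2 ≅ 0

nonempty overlaps:
  U12={x8,x19,x26} U16={x4,x18,x23} U23={x24,x25} U34={x2,x21} U45={x1,x16,x17} U56={x5,x7,x11,x20}
C dims 6,6; δ0: rk 5, SNF 1^5
degree 0: 6−5−0 = 1 → Ȟ^0 ≅ Z
degree 1: 6−0−5 = 1 → Ȟ^1 ≅ Z
degree 2: 0−0−0 = 0 → Ȟ^2 ≅ 0


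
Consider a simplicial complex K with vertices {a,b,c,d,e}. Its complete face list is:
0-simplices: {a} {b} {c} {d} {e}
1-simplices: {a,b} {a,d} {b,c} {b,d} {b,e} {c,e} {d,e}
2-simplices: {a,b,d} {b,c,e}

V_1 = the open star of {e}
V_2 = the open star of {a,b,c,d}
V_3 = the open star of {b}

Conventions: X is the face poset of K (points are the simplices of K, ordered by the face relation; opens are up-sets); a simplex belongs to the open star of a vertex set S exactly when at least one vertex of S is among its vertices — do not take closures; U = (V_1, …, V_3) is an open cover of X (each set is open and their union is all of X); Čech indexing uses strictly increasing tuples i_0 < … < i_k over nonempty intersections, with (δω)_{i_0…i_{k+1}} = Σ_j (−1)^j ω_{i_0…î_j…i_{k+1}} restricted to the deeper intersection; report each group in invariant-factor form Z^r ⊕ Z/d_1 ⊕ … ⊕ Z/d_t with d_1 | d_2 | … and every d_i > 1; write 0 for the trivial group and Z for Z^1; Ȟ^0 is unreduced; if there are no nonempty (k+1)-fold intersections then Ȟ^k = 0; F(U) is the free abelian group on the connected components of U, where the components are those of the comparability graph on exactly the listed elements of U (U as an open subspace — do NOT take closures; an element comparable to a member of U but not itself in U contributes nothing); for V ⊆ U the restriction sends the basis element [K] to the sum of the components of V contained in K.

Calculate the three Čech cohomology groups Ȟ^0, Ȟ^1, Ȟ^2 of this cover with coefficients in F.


Ȟ^0 ≅ Z,  Ȟ^1 ≅ Z,  Ȟ^2 ≅ 0

nonempty intersections:
  V1={{e},{b,e},{c,e},{d,e},{b,c,e}} V2={{a},{b},{c},{d},{a,b},{a,d},{b,c},{b,d},{b,e},{c,e},{d,e},{a,b,d},{b,c,e}} V3={{b},{a,b},{b,c},{b,d},{b,e},{a,b,d},{b,c,e}}
  V12={{b,e},{c,e},{d,e},{b,c,e}} V13={{b,e},{b,c,e}} V23={{b},{a,b},{b,c},{b,d},{b,e},{a,b,d},{b,c,e}}
  V123={{b,e},{b,c,e}}
components per intersection:
  V1: {{e},{b,e},{c,e},{d,e},{b,c,e}}
  V2: {{a},{b},{c},{d},{a,b},{a,d},{b,c},{b,d},{b,e},{c,e},{d,e},{a,b,d},{b,c,e}}
  V3: {{b},{a,b},{b,c},{b,d},{b,e},{a,b,d},{b,c,e}}
  V12: {{b,e},{c,e},{b,c,e}} {{d,e}}
  V13: {{b,e},{b,c,e}}
  V23: {{b},{a,b},{b,c},{b,d},{b,e},{a,b,d},{b,c,e}}
  V123: {{b,e},{b,c,e}}
C dims 3,4,1; δ0: rk 2, SNF 1^2; δ1: rk 1, SNF 1^1
Ȟ^0: (3−2)−0=1 ⇒ Z
Ȟ^1: (4−1)−2=1 ⇒ Z
Ȟ^2: (1−0)−1=0 ⇒ 0


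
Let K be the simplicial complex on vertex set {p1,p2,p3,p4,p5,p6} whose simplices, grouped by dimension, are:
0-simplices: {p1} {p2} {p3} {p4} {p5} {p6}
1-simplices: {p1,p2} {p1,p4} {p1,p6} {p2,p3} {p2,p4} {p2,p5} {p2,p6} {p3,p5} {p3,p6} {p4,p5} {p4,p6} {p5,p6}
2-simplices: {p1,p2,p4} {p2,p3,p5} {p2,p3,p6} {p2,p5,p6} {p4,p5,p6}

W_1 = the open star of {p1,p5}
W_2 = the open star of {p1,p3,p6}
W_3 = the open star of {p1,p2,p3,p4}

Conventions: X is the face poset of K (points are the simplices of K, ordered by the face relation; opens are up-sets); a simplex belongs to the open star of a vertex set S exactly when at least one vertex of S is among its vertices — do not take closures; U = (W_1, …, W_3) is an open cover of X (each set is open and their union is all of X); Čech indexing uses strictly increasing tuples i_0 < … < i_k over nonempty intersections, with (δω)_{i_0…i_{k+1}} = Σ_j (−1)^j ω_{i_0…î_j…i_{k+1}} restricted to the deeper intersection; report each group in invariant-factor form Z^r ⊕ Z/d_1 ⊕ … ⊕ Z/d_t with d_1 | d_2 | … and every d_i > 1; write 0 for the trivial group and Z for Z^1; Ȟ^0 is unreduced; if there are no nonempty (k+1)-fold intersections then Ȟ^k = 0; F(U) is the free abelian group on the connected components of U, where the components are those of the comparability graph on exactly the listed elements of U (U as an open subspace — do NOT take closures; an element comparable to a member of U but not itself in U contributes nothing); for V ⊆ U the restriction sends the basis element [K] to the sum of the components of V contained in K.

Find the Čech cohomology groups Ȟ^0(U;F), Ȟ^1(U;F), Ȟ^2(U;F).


Ȟ^0 ≅ Z; Ȟ^1 ≅ Z^2; Ȟ^2 ≅ 0

cover nerve:
  W1={{p1},{p5},{p1,p2},{p1,p4},{p1,p6},{p2,p5},{p3,p5},{p4,p5},{p5,p6},{p1,p2,p4},{p2,p3,p5},{p2,p5,p6},{p4,p5,p6}} W2={{p1},{p3},{p6},{p1,p2},{p1,p4},{p1,p6},{p2,p3},{p2,p6},{p3,p5},{p3,p6},{p4,p6},{p5,p6},{p1,p2,p4},{p2,p3,p5},{p2,p3,p6},{p2,p5,p6},{p4,p5,p6}} W3={{p1},{p2},{p3},{p4},{p1,p2},{p1,p4},{p1,p6},{p2,p3},{p2,p4},{p2,p5},{p2,p6},{p3,p5},{p3,p6},{p4,p5},{p4,p6},{p1,p2,p4},{p2,p3,p5},{p2,p3,p6},{p2,p5,p6},{p4,p5,p6}}
  W12={{p1},{p1,p2},{p1,p4},{p1,p6},{p3,p5},{p5,p6},{p1,p2,p4},{p2,p3,p5},{p2,p5,p6},{p4,p5,p6}} W13={{p1},{p1,p2},{p1,p4},{p1,p6},{p2,p5},{p3,p5},{p4,p5},{p1,p2,p4},{p2,p3,p5},{p2,p5,p6},{p4,p5,p6}} W23={{p1},{p3},{p1,p2},{p1,p4},{p1,p6},{p2,p3},{p2,p6},{p3,p5},{p3,p6},{p4,p6},{p1,p2,p4},{p2,p3,p5},{p2,p3,p6},{p2,p5,p6},{p4,p5,p6}}
  W123={{p1},{p1,p2},{p1,p4},{p1,p6},{p3,p5},{p1,p2,p4},{p2,p3,p5},{p2,p5,p6},{p4,p5,p6}}
components per intersection:
  W1: {{p1},{p1,p2},{p1,p4},{p1,p6},{p1,p2,p4}} {{p5},{p2,p5},{p3,p5},{p4,p5},{p5,p6},{p2,p3,p5},{p2,p5,p6},{p4,p5,p6}}
  W2: {{p1},{p3},{p6},{p1,p2},{p1,p4},{p1,p6},{p2,p3},{p2,p6},{p3,p5},{p3,p6},{p4,p6},{p5,p6},{p1,p2,p4},{p2,p3,p5},{p2,p3,p6},{p2,p5,p6},{p4,p5,p6}}
  W3: {{p1},{p2},{p3},{p4},{p1,p2},{p1,p4},{p1,p6},{p2,p3},{p2,p4},{p2,p5},{p2,p6},{p3,p5},{p3,p6},{p4,p5},{p4,p6},{p1,p2,p4},{p2,p3,p5},{p2,p3,p6},{p2,p5,p6},{p4,p5,p6}}
  W12: {{p1},{p1,p2},{p1,p4},{p1,p6},{p1,p2,p4}} {{p3,p5},{p2,p3,p5}} {{p5,p6},{p2,p5,p6},{p4,p5,p6}}
  W13: {{p1},{p1,p2},{p1,p4},{p1,p6},{p1,p2,p4}} {{p2,p5},{p3,p5},{p2,p3,p5},{p2,p5,p6}} {{p4,p5},{p4,p5,p6}}
  W23: {{p1},{p1,p2},{p1,p4},{p1,p6},{p1,p2,p4}} {{p3},{p2,p3},{p2,p6},{p3,p5},{p3,p6},{p2,p3,p5},{p2,p3,p6},{p2,p5,p6}} {{p4,p6},{p4,p5,p6}}
  W123: {{p1},{p1,p2},{p1,p4},{p1,p6},{p1,p2,p4}} {{p3,p5},{p2,p3,p5}} {{p2,p5,p6}} {{p4,p5,p6}}
C dims 4,9,4; δ0: rk 3, SNF 1^3; δ1: rk 4, SNF 1^4
Ȟ^0: (4−3)−0=1 ⇒ Z
Ȟ^1: (9−4)−3=2 ⇒ Z^2
Ȟ^2: (4−0)−4=0 ⇒ 0
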